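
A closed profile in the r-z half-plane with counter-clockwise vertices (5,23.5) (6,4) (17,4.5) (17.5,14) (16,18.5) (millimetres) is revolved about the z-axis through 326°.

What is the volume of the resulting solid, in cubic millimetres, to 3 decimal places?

Profile (r,z), 5 vertices: (5,23.5) (6,4) (17,4.5) (17.5,14) (16,18.5)
edge 0: (5,23.5)→(6,4)  cross = 5·4 − 6·23.5 = -121.0000; (r_i+r_j)·cross = 11·-121.0000 = -1331.0000
edge 1: (6,4)→(17,4.5)  cross = 6·4.5 − 17·4 = -41.0000; (r_i+r_j)·cross = 23·-41.0000 = -943.0000
edge 2: (17,4.5)→(17.5,14)  cross = 17·14 − 17.5·4.5 = 159.2500; (r_i+r_j)·cross = 34.5·159.2500 = 5494.1250
edge 3: (17.5,14)→(16,18.5)  cross = 17.5·18.5 − 16·14 = 99.7500; (r_i+r_j)·cross = 33.5·99.7500 = 3341.6250
edge 4: (16,18.5)→(5,23.5)  cross = 16·23.5 − 5·18.5 = 283.5000; (r_i+r_j)·cross = 21·283.5000 = 5953.5000
Σcross = 380.5000 → A = |Σcross|/2 = 190.2500 mm²
Σ(r_i+r_j)·cross = 12515.2500 → first moment M = |Σ|/6 = 2085.8750
R_c = M/A = 2085.8750/190.2500 = 10.9639 mm
θ = 326° = 5.689773 rad
V = θ·R_c·A = 5.689773·10.9639·190.2500 = 11868.156 mm³

Volume = 11868.156 mm³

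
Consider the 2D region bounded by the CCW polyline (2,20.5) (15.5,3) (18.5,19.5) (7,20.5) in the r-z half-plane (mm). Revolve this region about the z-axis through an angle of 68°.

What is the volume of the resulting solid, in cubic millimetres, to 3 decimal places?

Profile (r,z), 4 vertices: (2,20.5) (15.5,3) (18.5,19.5) (7,20.5)
edge 0: (2,20.5)→(15.5,3)  cross = 2·3 − 15.5·20.5 = -311.7500; (r_i+r_j)·cross = 17.5·-311.7500 = -5455.6250
edge 1: (15.5,3)→(18.5,19.5)  cross = 15.5·19.5 − 18.5·3 = 246.7500; (r_i+r_j)·cross = 34·246.7500 = 8389.5000
edge 2: (18.5,19.5)→(7,20.5)  cross = 18.5·20.5 − 7·19.5 = 242.7500; (r_i+r_j)·cross = 25.5·242.7500 = 6190.1250
edge 3: (7,20.5)→(2,20.5)  cross = 7·20.5 − 2·20.5 = 102.5000; (r_i+r_j)·cross = 9·102.5000 = 922.5000
Σcross = 280.2500 → A = |Σcross|/2 = 140.1250 mm²
Σ(r_i+r_j)·cross = 10046.5000 → first moment M = |Σ|/6 = 1674.4167
R_c = M/A = 1674.4167/140.1250 = 11.9494 mm
θ = 68° = 1.186824 rad
V = θ·R_c·A = 1.186824·11.9494·140.1250 = 1987.238 mm³

Volume = 1987.238 mm³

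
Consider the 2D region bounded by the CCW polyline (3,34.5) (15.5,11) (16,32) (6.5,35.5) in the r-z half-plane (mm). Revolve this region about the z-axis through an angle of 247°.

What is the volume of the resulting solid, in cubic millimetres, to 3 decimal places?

Profile (r,z), 4 vertices: (3,34.5) (15.5,11) (16,32) (6.5,35.5)
edge 0: (3,34.5)→(15.5,11)  cross = 3·11 − 15.5·34.5 = -501.7500; (r_i+r_j)·cross = 18.5·-501.7500 = -9282.3750
edge 1: (15.5,11)→(16,32)  cross = 15.5·32 − 16·11 = 320.0000; (r_i+r_j)·cross = 31.5·320.0000 = 10080.0000
edge 2: (16,32)→(6.5,35.5)  cross = 16·35.5 − 6.5·32 = 360.0000; (r_i+r_j)·cross = 22.5·360.0000 = 8100.0000
edge 3: (6.5,35.5)→(3,34.5)  cross = 6.5·34.5 − 3·35.5 = 117.7500; (r_i+r_j)·cross = 9.5·117.7500 = 1118.6250
Σcross = 296.0000 → A = |Σcross|/2 = 148.0000 mm²
Σ(r_i+r_j)·cross = 10016.2500 → first moment M = |Σ|/6 = 1669.3750
R_c = M/A = 1669.3750/148.0000 = 11.2796 mm
θ = 247° = 4.310963 rad
V = θ·R_c·A = 4.310963·11.2796·148.0000 = 7196.614 mm³

Volume = 7196.614 mm³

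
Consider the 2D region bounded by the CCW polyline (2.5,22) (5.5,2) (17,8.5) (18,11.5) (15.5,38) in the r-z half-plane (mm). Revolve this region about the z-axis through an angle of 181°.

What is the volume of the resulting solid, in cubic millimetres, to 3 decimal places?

Volume = 11697.421 mm³

Profile (r,z), 5 vertices: (2.5,22) (5.5,2) (17,8.5) (18,11.5) (15.5,38)
edge 0: (2.5,22)→(5.5,2)  cross = 2.5·2 − 5.5·22 = -116.0000; (r_i+r_j)·cross = 8·-116.0000 = -928.0000
edge 1: (5.5,2)→(17,8.5)  cross = 5.5·8.5 − 17·2 = 12.7500; (r_i+r_j)·cross = 22.5·12.7500 = 286.8750
edge 2: (17,8.5)→(18,11.5)  cross = 17·11.5 − 18·8.5 = 42.5000; (r_i+r_j)·cross = 35·42.5000 = 1487.5000
edge 3: (18,11.5)→(15.5,38)  cross = 18·38 − 15.5·11.5 = 505.7500; (r_i+r_j)·cross = 33.5·505.7500 = 16942.6250
edge 4: (15.5,38)→(2.5,22)  cross = 15.5·22 − 2.5·38 = 246.0000; (r_i+r_j)·cross = 18·246.0000 = 4428.0000
Σcross = 691.0000 → A = |Σcross|/2 = 345.5000 mm²
Σ(r_i+r_j)·cross = 22217.0000 → first moment M = |Σ|/6 = 3702.8333
R_c = M/A = 3702.8333/345.5000 = 10.7173 mm
θ = 181° = 3.159046 rad
V = θ·R_c·A = 3.159046·10.7173·345.5000 = 11697.421 mm³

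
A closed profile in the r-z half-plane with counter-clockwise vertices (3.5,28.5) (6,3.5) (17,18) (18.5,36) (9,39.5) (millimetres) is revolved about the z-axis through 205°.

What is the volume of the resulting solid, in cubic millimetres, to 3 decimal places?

Volume = 13223.787 mm³

Profile (r,z), 5 vertices: (3.5,28.5) (6,3.5) (17,18) (18.5,36) (9,39.5)
edge 0: (3.5,28.5)→(6,3.5)  cross = 3.5·3.5 − 6·28.5 = -158.7500; (r_i+r_j)·cross = 9.5·-158.7500 = -1508.1250
edge 1: (6,3.5)→(17,18)  cross = 6·18 − 17·3.5 = 48.5000; (r_i+r_j)·cross = 23·48.5000 = 1115.5000
edge 2: (17,18)→(18.5,36)  cross = 17·36 − 18.5·18 = 279.0000; (r_i+r_j)·cross = 35.5·279.0000 = 9904.5000
edge 3: (18.5,36)→(9,39.5)  cross = 18.5·39.5 − 9·36 = 406.7500; (r_i+r_j)·cross = 27.5·406.7500 = 11185.6250
edge 4: (9,39.5)→(3.5,28.5)  cross = 9·28.5 − 3.5·39.5 = 118.2500; (r_i+r_j)·cross = 12.5·118.2500 = 1478.1250
Σcross = 693.7500 → A = |Σcross|/2 = 346.8750 mm²
Σ(r_i+r_j)·cross = 22175.6250 → first moment M = |Σ|/6 = 3695.9375
R_c = M/A = 3695.9375/346.8750 = 10.6550 mm
θ = 205° = 3.577925 rad
V = θ·R_c·A = 3.577925·10.6550·346.8750 = 13223.787 mm³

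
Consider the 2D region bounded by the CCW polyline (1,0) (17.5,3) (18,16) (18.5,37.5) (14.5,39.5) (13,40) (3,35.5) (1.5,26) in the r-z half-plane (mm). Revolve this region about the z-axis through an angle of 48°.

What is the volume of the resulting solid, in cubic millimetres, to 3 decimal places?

Volume = 4945.862 mm³

Profile (r,z), 8 vertices: (1,0) (17.5,3) (18,16) (18.5,37.5) (14.5,39.5) (13,40) (3,35.5) (1.5,26)
edge 0: (1,0)→(17.5,3)  cross = 1·3 − 17.5·0 = 3.0000; (r_i+r_j)·cross = 18.5·3.0000 = 55.5000
edge 1: (17.5,3)→(18,16)  cross = 17.5·16 − 18·3 = 226.0000; (r_i+r_j)·cross = 35.5·226.0000 = 8023.0000
edge 2: (18,16)→(18.5,37.5)  cross = 18·37.5 − 18.5·16 = 379.0000; (r_i+r_j)·cross = 36.5·379.0000 = 13833.5000
edge 3: (18.5,37.5)→(14.5,39.5)  cross = 18.5·39.5 − 14.5·37.5 = 187.0000; (r_i+r_j)·cross = 33·187.0000 = 6171.0000
edge 4: (14.5,39.5)→(13,40)  cross = 14.5·40 − 13·39.5 = 66.5000; (r_i+r_j)·cross = 27.5·66.5000 = 1828.7500
edge 5: (13,40)→(3,35.5)  cross = 13·35.5 − 3·40 = 341.5000; (r_i+r_j)·cross = 16·341.5000 = 5464.0000
edge 6: (3,35.5)→(1.5,26)  cross = 3·26 − 1.5·35.5 = 24.7500; (r_i+r_j)·cross = 4.5·24.7500 = 111.3750
edge 7: (1.5,26)→(1,0)  cross = 1.5·0 − 1·26 = -26.0000; (r_i+r_j)·cross = 2.5·-26.0000 = -65.0000
Σcross = 1201.7500 → A = |Σcross|/2 = 600.8750 mm²
Σ(r_i+r_j)·cross = 35422.1250 → first moment M = |Σ|/6 = 5903.6875
R_c = M/A = 5903.6875/600.8750 = 9.8252 mm
θ = 48° = 0.837758 rad
V = θ·R_c·A = 0.837758·9.8252·600.8750 = 4945.862 mm³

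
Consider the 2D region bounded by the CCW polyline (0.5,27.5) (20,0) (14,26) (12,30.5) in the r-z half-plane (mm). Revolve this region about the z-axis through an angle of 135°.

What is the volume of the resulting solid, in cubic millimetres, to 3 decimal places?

Volume = 5234.433 mm³

Profile (r,z), 4 vertices: (0.5,27.5) (20,0) (14,26) (12,30.5)
edge 0: (0.5,27.5)→(20,0)  cross = 0.5·0 − 20·27.5 = -550.0000; (r_i+r_j)·cross = 20.5·-550.0000 = -11275.0000
edge 1: (20,0)→(14,26)  cross = 20·26 − 14·0 = 520.0000; (r_i+r_j)·cross = 34·520.0000 = 17680.0000
edge 2: (14,26)→(12,30.5)  cross = 14·30.5 − 12·26 = 115.0000; (r_i+r_j)·cross = 26·115.0000 = 2990.0000
edge 3: (12,30.5)→(0.5,27.5)  cross = 12·27.5 − 0.5·30.5 = 314.7500; (r_i+r_j)·cross = 12.5·314.7500 = 3934.3750
Σcross = 399.7500 → A = |Σcross|/2 = 199.8750 mm²
Σ(r_i+r_j)·cross = 13329.3750 → first moment M = |Σ|/6 = 2221.5625
R_c = M/A = 2221.5625/199.8750 = 11.1148 mm
θ = 135° = 2.356194 rad
V = θ·R_c·A = 2.356194·11.1148·199.8750 = 5234.433 mm³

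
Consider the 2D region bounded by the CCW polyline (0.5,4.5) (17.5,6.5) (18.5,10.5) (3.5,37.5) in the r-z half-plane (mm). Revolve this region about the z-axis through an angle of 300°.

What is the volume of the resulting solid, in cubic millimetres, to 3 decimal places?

Volume = 13411.983 mm³

Profile (r,z), 4 vertices: (0.5,4.5) (17.5,6.5) (18.5,10.5) (3.5,37.5)
edge 0: (0.5,4.5)→(17.5,6.5)  cross = 0.5·6.5 − 17.5·4.5 = -75.5000; (r_i+r_j)·cross = 18·-75.5000 = -1359.0000
edge 1: (17.5,6.5)→(18.5,10.5)  cross = 17.5·10.5 − 18.5·6.5 = 63.5000; (r_i+r_j)·cross = 36·63.5000 = 2286.0000
edge 2: (18.5,10.5)→(3.5,37.5)  cross = 18.5·37.5 − 3.5·10.5 = 657.0000; (r_i+r_j)·cross = 22·657.0000 = 14454.0000
edge 3: (3.5,37.5)→(0.5,4.5)  cross = 3.5·4.5 − 0.5·37.5 = -3.0000; (r_i+r_j)·cross = 4·-3.0000 = -12.0000
Σcross = 642.0000 → A = |Σcross|/2 = 321.0000 mm²
Σ(r_i+r_j)·cross = 15369.0000 → first moment M = |Σ|/6 = 2561.5000
R_c = M/A = 2561.5000/321.0000 = 7.9798 mm
θ = 300° = 5.235988 rad
V = θ·R_c·A = 5.235988·7.9798·321.0000 = 13411.983 mm³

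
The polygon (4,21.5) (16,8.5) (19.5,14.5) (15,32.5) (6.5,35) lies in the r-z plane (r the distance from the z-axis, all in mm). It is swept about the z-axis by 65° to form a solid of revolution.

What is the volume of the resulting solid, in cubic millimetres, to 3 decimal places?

Profile (r,z), 5 vertices: (4,21.5) (16,8.5) (19.5,14.5) (15,32.5) (6.5,35)
edge 0: (4,21.5)→(16,8.5)  cross = 4·8.5 − 16·21.5 = -310.0000; (r_i+r_j)·cross = 20·-310.0000 = -6200.0000
edge 1: (16,8.5)→(19.5,14.5)  cross = 16·14.5 − 19.5·8.5 = 66.2500; (r_i+r_j)·cross = 35.5·66.2500 = 2351.8750
edge 2: (19.5,14.5)→(15,32.5)  cross = 19.5·32.5 − 15·14.5 = 416.2500; (r_i+r_j)·cross = 34.5·416.2500 = 14360.6250
edge 3: (15,32.5)→(6.5,35)  cross = 15·35 − 6.5·32.5 = 313.7500; (r_i+r_j)·cross = 21.5·313.7500 = 6745.6250
edge 4: (6.5,35)→(4,21.5)  cross = 6.5·21.5 − 4·35 = -0.2500; (r_i+r_j)·cross = 10.5·-0.2500 = -2.6250
Σcross = 486.0000 → A = |Σcross|/2 = 243.0000 mm²
Σ(r_i+r_j)·cross = 17255.5000 → first moment M = |Σ|/6 = 2875.9167
R_c = M/A = 2875.9167/243.0000 = 11.8350 mm
θ = 65° = 1.134464 rad
V = θ·R_c·A = 1.134464·11.8350·243.0000 = 3262.624 mm³

Volume = 3262.624 mm³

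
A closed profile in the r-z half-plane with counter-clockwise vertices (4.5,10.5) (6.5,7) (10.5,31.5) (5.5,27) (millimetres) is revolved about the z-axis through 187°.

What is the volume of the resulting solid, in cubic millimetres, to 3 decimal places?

Profile (r,z), 4 vertices: (4.5,10.5) (6.5,7) (10.5,31.5) (5.5,27)
edge 0: (4.5,10.5)→(6.5,7)  cross = 4.5·7 − 6.5·10.5 = -36.7500; (r_i+r_j)·cross = 11·-36.7500 = -404.2500
edge 1: (6.5,7)→(10.5,31.5)  cross = 6.5·31.5 − 10.5·7 = 131.2500; (r_i+r_j)·cross = 17·131.2500 = 2231.2500
edge 2: (10.5,31.5)→(5.5,27)  cross = 10.5·27 − 5.5·31.5 = 110.2500; (r_i+r_j)·cross = 16·110.2500 = 1764.0000
edge 3: (5.5,27)→(4.5,10.5)  cross = 5.5·10.5 − 4.5·27 = -63.7500; (r_i+r_j)·cross = 10·-63.7500 = -637.5000
Σcross = 141.0000 → A = |Σcross|/2 = 70.5000 mm²
Σ(r_i+r_j)·cross = 2953.5000 → first moment M = |Σ|/6 = 492.2500
R_c = M/A = 492.2500/70.5000 = 6.9823 mm
θ = 187° = 3.263766 rad
V = θ·R_c·A = 3.263766·6.9823·70.5000 = 1606.589 mm³

Volume = 1606.589 mm³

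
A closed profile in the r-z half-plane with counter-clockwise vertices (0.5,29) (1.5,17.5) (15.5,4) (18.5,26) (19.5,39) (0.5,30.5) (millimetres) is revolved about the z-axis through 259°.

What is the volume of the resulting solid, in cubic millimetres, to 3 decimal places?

Profile (r,z), 6 vertices: (0.5,29) (1.5,17.5) (15.5,4) (18.5,26) (19.5,39) (0.5,30.5)
edge 0: (0.5,29)→(1.5,17.5)  cross = 0.5·17.5 − 1.5·29 = -34.7500; (r_i+r_j)·cross = 2·-34.7500 = -69.5000
edge 1: (1.5,17.5)→(15.5,4)  cross = 1.5·4 − 15.5·17.5 = -265.2500; (r_i+r_j)·cross = 17·-265.2500 = -4509.2500
edge 2: (15.5,4)→(18.5,26)  cross = 15.5·26 − 18.5·4 = 329.0000; (r_i+r_j)·cross = 34·329.0000 = 11186.0000
edge 3: (18.5,26)→(19.5,39)  cross = 18.5·39 − 19.5·26 = 214.5000; (r_i+r_j)·cross = 38·214.5000 = 8151.0000
edge 4: (19.5,39)→(0.5,30.5)  cross = 19.5·30.5 − 0.5·39 = 575.2500; (r_i+r_j)·cross = 20·575.2500 = 11505.0000
edge 5: (0.5,30.5)→(0.5,29)  cross = 0.5·29 − 0.5·30.5 = -0.7500; (r_i+r_j)·cross = 1·-0.7500 = -0.7500
Σcross = 818.0000 → A = |Σcross|/2 = 409.0000 mm²
Σ(r_i+r_j)·cross = 26262.5000 → first moment M = |Σ|/6 = 4377.0833
R_c = M/A = 4377.0833/409.0000 = 10.7019 mm
θ = 259° = 4.520403 rad
V = θ·R_c·A = 4.520403·10.7019·409.0000 = 19786.180 mm³

Volume = 19786.180 mm³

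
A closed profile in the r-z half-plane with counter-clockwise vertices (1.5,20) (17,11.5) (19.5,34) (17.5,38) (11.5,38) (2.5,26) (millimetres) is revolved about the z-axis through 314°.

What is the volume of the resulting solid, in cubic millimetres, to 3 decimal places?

Profile (r,z), 6 vertices: (1.5,20) (17,11.5) (19.5,34) (17.5,38) (11.5,38) (2.5,26)
edge 0: (1.5,20)→(17,11.5)  cross = 1.5·11.5 − 17·20 = -322.7500; (r_i+r_j)·cross = 18.5·-322.7500 = -5970.8750
edge 1: (17,11.5)→(19.5,34)  cross = 17·34 − 19.5·11.5 = 353.7500; (r_i+r_j)·cross = 36.5·353.7500 = 12911.8750
edge 2: (19.5,34)→(17.5,38)  cross = 19.5·38 − 17.5·34 = 146.0000; (r_i+r_j)·cross = 37·146.0000 = 5402.0000
edge 3: (17.5,38)→(11.5,38)  cross = 17.5·38 − 11.5·38 = 228.0000; (r_i+r_j)·cross = 29·228.0000 = 6612.0000
edge 4: (11.5,38)→(2.5,26)  cross = 11.5·26 − 2.5·38 = 204.0000; (r_i+r_j)·cross = 14·204.0000 = 2856.0000
edge 5: (2.5,26)→(1.5,20)  cross = 2.5·20 − 1.5·26 = 11.0000; (r_i+r_j)·cross = 4·11.0000 = 44.0000
Σcross = 620.0000 → A = |Σcross|/2 = 310.0000 mm²
Σ(r_i+r_j)·cross = 21855.0000 → first moment M = |Σ|/6 = 3642.5000
R_c = M/A = 3642.5000/310.0000 = 11.7500 mm
θ = 314° = 5.480334 rad
V = θ·R_c·A = 5.480334·11.7500·310.0000 = 19962.116 mm³

Volume = 19962.116 mm³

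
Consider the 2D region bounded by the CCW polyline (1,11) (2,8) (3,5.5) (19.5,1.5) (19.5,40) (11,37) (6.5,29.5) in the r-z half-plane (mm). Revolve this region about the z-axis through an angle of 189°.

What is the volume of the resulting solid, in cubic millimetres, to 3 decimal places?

Volume = 20468.880 mm³

Profile (r,z), 7 vertices: (1,11) (2,8) (3,5.5) (19.5,1.5) (19.5,40) (11,37) (6.5,29.5)
edge 0: (1,11)→(2,8)  cross = 1·8 − 2·11 = -14.0000; (r_i+r_j)·cross = 3·-14.0000 = -42.0000
edge 1: (2,8)→(3,5.5)  cross = 2·5.5 − 3·8 = -13.0000; (r_i+r_j)·cross = 5·-13.0000 = -65.0000
edge 2: (3,5.5)→(19.5,1.5)  cross = 3·1.5 − 19.5·5.5 = -102.7500; (r_i+r_j)·cross = 22.5·-102.7500 = -2311.8750
edge 3: (19.5,1.5)→(19.5,40)  cross = 19.5·40 − 19.5·1.5 = 750.7500; (r_i+r_j)·cross = 39·750.7500 = 29279.2500
edge 4: (19.5,40)→(11,37)  cross = 19.5·37 − 11·40 = 281.5000; (r_i+r_j)·cross = 30.5·281.5000 = 8585.7500
edge 5: (11,37)→(6.5,29.5)  cross = 11·29.5 − 6.5·37 = 84.0000; (r_i+r_j)·cross = 17.5·84.0000 = 1470.0000
edge 6: (6.5,29.5)→(1,11)  cross = 6.5·11 − 1·29.5 = 42.0000; (r_i+r_j)·cross = 7.5·42.0000 = 315.0000
Σcross = 1028.5000 → A = |Σcross|/2 = 514.2500 mm²
Σ(r_i+r_j)·cross = 37231.1250 → first moment M = |Σ|/6 = 6205.1875
R_c = M/A = 6205.1875/514.2500 = 12.0665 mm
θ = 189° = 3.298672 rad
V = θ·R_c·A = 3.298672·12.0665·514.2500 = 20468.880 mm³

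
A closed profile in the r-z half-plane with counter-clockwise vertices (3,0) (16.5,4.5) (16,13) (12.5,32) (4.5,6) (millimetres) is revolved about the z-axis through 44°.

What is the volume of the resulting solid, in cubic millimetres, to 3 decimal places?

Profile (r,z), 5 vertices: (3,0) (16.5,4.5) (16,13) (12.5,32) (4.5,6)
edge 0: (3,0)→(16.5,4.5)  cross = 3·4.5 − 16.5·0 = 13.5000; (r_i+r_j)·cross = 19.5·13.5000 = 263.2500
edge 1: (16.5,4.5)→(16,13)  cross = 16.5·13 − 16·4.5 = 142.5000; (r_i+r_j)·cross = 32.5·142.5000 = 4631.2500
edge 2: (16,13)→(12.5,32)  cross = 16·32 − 12.5·13 = 349.5000; (r_i+r_j)·cross = 28.5·349.5000 = 9960.7500
edge 3: (12.5,32)→(4.5,6)  cross = 12.5·6 − 4.5·32 = -69.0000; (r_i+r_j)·cross = 17·-69.0000 = -1173.0000
edge 4: (4.5,6)→(3,0)  cross = 4.5·0 − 3·6 = -18.0000; (r_i+r_j)·cross = 7.5·-18.0000 = -135.0000
Σcross = 418.5000 → A = |Σcross|/2 = 209.2500 mm²
Σ(r_i+r_j)·cross = 13547.2500 → first moment M = |Σ|/6 = 2257.8750
R_c = M/A = 2257.8750/209.2500 = 10.7903 mm
θ = 44° = 0.767945 rad
V = θ·R_c·A = 0.767945·10.7903·209.2500 = 1733.924 mm³

Volume = 1733.924 mm³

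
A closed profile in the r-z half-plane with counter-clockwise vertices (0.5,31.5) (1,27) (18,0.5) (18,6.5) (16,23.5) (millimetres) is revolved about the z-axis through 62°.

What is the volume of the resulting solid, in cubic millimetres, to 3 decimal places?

Volume = 2453.603 mm³

Profile (r,z), 5 vertices: (0.5,31.5) (1,27) (18,0.5) (18,6.5) (16,23.5)
edge 0: (0.5,31.5)→(1,27)  cross = 0.5·27 − 1·31.5 = -18.0000; (r_i+r_j)·cross = 1.5·-18.0000 = -27.0000
edge 1: (1,27)→(18,0.5)  cross = 1·0.5 − 18·27 = -485.5000; (r_i+r_j)·cross = 19·-485.5000 = -9224.5000
edge 2: (18,0.5)→(18,6.5)  cross = 18·6.5 − 18·0.5 = 108.0000; (r_i+r_j)·cross = 36·108.0000 = 3888.0000
edge 3: (18,6.5)→(16,23.5)  cross = 18·23.5 − 16·6.5 = 319.0000; (r_i+r_j)·cross = 34·319.0000 = 10846.0000
edge 4: (16,23.5)→(0.5,31.5)  cross = 16·31.5 − 0.5·23.5 = 492.2500; (r_i+r_j)·cross = 16.5·492.2500 = 8122.1250
Σcross = 415.7500 → A = |Σcross|/2 = 207.8750 mm²
Σ(r_i+r_j)·cross = 13604.6250 → first moment M = |Σ|/6 = 2267.4375
R_c = M/A = 2267.4375/207.8750 = 10.9077 mm
θ = 62° = 1.082104 rad
V = θ·R_c·A = 1.082104·10.9077·207.8750 = 2453.603 mm³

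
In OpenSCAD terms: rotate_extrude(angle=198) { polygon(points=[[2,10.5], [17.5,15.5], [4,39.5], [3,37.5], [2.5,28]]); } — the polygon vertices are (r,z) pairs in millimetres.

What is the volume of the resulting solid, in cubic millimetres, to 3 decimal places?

Volume = 6095.514 mm³

Profile (r,z), 5 vertices: (2,10.5) (17.5,15.5) (4,39.5) (3,37.5) (2.5,28)
edge 0: (2,10.5)→(17.5,15.5)  cross = 2·15.5 − 17.5·10.5 = -152.7500; (r_i+r_j)·cross = 19.5·-152.7500 = -2978.6250
edge 1: (17.5,15.5)→(4,39.5)  cross = 17.5·39.5 − 4·15.5 = 629.2500; (r_i+r_j)·cross = 21.5·629.2500 = 13528.8750
edge 2: (4,39.5)→(3,37.5)  cross = 4·37.5 − 3·39.5 = 31.5000; (r_i+r_j)·cross = 7·31.5000 = 220.5000
edge 3: (3,37.5)→(2.5,28)  cross = 3·28 − 2.5·37.5 = -9.7500; (r_i+r_j)·cross = 5.5·-9.7500 = -53.6250
edge 4: (2.5,28)→(2,10.5)  cross = 2.5·10.5 − 2·28 = -29.7500; (r_i+r_j)·cross = 4.5·-29.7500 = -133.8750
Σcross = 468.5000 → A = |Σcross|/2 = 234.2500 mm²
Σ(r_i+r_j)·cross = 10583.2500 → first moment M = |Σ|/6 = 1763.8750
R_c = M/A = 1763.8750/234.2500 = 7.5299 mm
θ = 198° = 3.455752 rad
V = θ·R_c·A = 3.455752·7.5299·234.2500 = 6095.514 mm³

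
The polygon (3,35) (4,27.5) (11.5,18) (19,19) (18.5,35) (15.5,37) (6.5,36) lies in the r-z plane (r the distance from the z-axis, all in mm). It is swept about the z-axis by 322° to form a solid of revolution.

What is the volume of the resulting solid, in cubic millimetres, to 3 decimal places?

Profile (r,z), 7 vertices: (3,35) (4,27.5) (11.5,18) (19,19) (18.5,35) (15.5,37) (6.5,36)
edge 0: (3,35)→(4,27.5)  cross = 3·27.5 − 4·35 = -57.5000; (r_i+r_j)·cross = 7·-57.5000 = -402.5000
edge 1: (4,27.5)→(11.5,18)  cross = 4·18 − 11.5·27.5 = -244.2500; (r_i+r_j)·cross = 15.5·-244.2500 = -3785.8750
edge 2: (11.5,18)→(19,19)  cross = 11.5·19 − 19·18 = -123.5000; (r_i+r_j)·cross = 30.5·-123.5000 = -3766.7500
edge 3: (19,19)→(18.5,35)  cross = 19·35 − 18.5·19 = 313.5000; (r_i+r_j)·cross = 37.5·313.5000 = 11756.2500
edge 4: (18.5,35)→(15.5,37)  cross = 18.5·37 − 15.5·35 = 142.0000; (r_i+r_j)·cross = 34·142.0000 = 4828.0000
edge 5: (15.5,37)→(6.5,36)  cross = 15.5·36 − 6.5·37 = 317.5000; (r_i+r_j)·cross = 22·317.5000 = 6985.0000
edge 6: (6.5,36)→(3,35)  cross = 6.5·35 − 3·36 = 119.5000; (r_i+r_j)·cross = 9.5·119.5000 = 1135.2500
Σcross = 467.2500 → A = |Σcross|/2 = 233.6250 mm²
Σ(r_i+r_j)·cross = 16749.3750 → first moment M = |Σ|/6 = 2791.5625
R_c = M/A = 2791.5625/233.6250 = 11.9489 mm
θ = 322° = 5.619960 rad
V = θ·R_c·A = 5.619960·11.9489·233.6250 = 15688.470 mm³

Volume = 15688.470 mm³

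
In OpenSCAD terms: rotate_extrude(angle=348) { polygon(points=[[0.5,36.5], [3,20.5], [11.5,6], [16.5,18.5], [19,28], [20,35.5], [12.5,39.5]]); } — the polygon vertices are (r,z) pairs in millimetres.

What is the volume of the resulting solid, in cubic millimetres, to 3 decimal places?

Profile (r,z), 7 vertices: (0.5,36.5) (3,20.5) (11.5,6) (16.5,18.5) (19,28) (20,35.5) (12.5,39.5)
edge 0: (0.5,36.5)→(3,20.5)  cross = 0.5·20.5 − 3·36.5 = -99.2500; (r_i+r_j)·cross = 3.5·-99.2500 = -347.3750
edge 1: (3,20.5)→(11.5,6)  cross = 3·6 − 11.5·20.5 = -217.7500; (r_i+r_j)·cross = 14.5·-217.7500 = -3157.3750
edge 2: (11.5,6)→(16.5,18.5)  cross = 11.5·18.5 − 16.5·6 = 113.7500; (r_i+r_j)·cross = 28·113.7500 = 3185.0000
edge 3: (16.5,18.5)→(19,28)  cross = 16.5·28 − 19·18.5 = 110.5000; (r_i+r_j)·cross = 35.5·110.5000 = 3922.7500
edge 4: (19,28)→(20,35.5)  cross = 19·35.5 − 20·28 = 114.5000; (r_i+r_j)·cross = 39·114.5000 = 4465.5000
edge 5: (20,35.5)→(12.5,39.5)  cross = 20·39.5 − 12.5·35.5 = 346.2500; (r_i+r_j)·cross = 32.5·346.2500 = 11253.1250
edge 6: (12.5,39.5)→(0.5,36.5)  cross = 12.5·36.5 − 0.5·39.5 = 436.5000; (r_i+r_j)·cross = 13·436.5000 = 5674.5000
Σcross = 804.5000 → A = |Σcross|/2 = 402.2500 mm²
Σ(r_i+r_j)·cross = 24996.1250 → first moment M = |Σ|/6 = 4166.0208
R_c = M/A = 4166.0208/402.2500 = 10.3568 mm
θ = 348° = 6.073746 rad
V = θ·R_c·A = 6.073746·10.3568·402.2500 = 25303.352 mm³

Volume = 25303.352 mm³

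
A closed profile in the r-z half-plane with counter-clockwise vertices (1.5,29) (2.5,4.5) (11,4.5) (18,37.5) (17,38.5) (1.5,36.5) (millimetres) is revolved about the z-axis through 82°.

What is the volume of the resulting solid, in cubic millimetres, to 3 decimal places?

Volume = 5045.769 mm³

Profile (r,z), 6 vertices: (1.5,29) (2.5,4.5) (11,4.5) (18,37.5) (17,38.5) (1.5,36.5)
edge 0: (1.5,29)→(2.5,4.5)  cross = 1.5·4.5 − 2.5·29 = -65.7500; (r_i+r_j)·cross = 4·-65.7500 = -263.0000
edge 1: (2.5,4.5)→(11,4.5)  cross = 2.5·4.5 − 11·4.5 = -38.2500; (r_i+r_j)·cross = 13.5·-38.2500 = -516.3750
edge 2: (11,4.5)→(18,37.5)  cross = 11·37.5 − 18·4.5 = 331.5000; (r_i+r_j)·cross = 29·331.5000 = 9613.5000
edge 3: (18,37.5)→(17,38.5)  cross = 18·38.5 − 17·37.5 = 55.5000; (r_i+r_j)·cross = 35·55.5000 = 1942.5000
edge 4: (17,38.5)→(1.5,36.5)  cross = 17·36.5 − 1.5·38.5 = 562.7500; (r_i+r_j)·cross = 18.5·562.7500 = 10410.8750
edge 5: (1.5,36.5)→(1.5,29)  cross = 1.5·29 − 1.5·36.5 = -11.2500; (r_i+r_j)·cross = 3·-11.2500 = -33.7500
Σcross = 834.5000 → A = |Σcross|/2 = 417.2500 mm²
Σ(r_i+r_j)·cross = 21153.7500 → first moment M = |Σ|/6 = 3525.6250
R_c = M/A = 3525.6250/417.2500 = 8.4497 mm
θ = 82° = 1.431170 rad
V = θ·R_c·A = 1.431170·8.4497·417.2500 = 5045.769 mm³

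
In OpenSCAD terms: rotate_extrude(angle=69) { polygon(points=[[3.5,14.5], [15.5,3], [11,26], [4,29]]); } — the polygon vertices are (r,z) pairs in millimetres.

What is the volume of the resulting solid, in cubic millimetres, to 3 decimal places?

Profile (r,z), 4 vertices: (3.5,14.5) (15.5,3) (11,26) (4,29)
edge 0: (3.5,14.5)→(15.5,3)  cross = 3.5·3 − 15.5·14.5 = -214.2500; (r_i+r_j)·cross = 19·-214.2500 = -4070.7500
edge 1: (15.5,3)→(11,26)  cross = 15.5·26 − 11·3 = 370.0000; (r_i+r_j)·cross = 26.5·370.0000 = 9805.0000
edge 2: (11,26)→(4,29)  cross = 11·29 − 4·26 = 215.0000; (r_i+r_j)·cross = 15·215.0000 = 3225.0000
edge 3: (4,29)→(3.5,14.5)  cross = 4·14.5 − 3.5·29 = -43.5000; (r_i+r_j)·cross = 7.5·-43.5000 = -326.2500
Σcross = 327.2500 → A = |Σcross|/2 = 163.6250 mm²
Σ(r_i+r_j)·cross = 8633.0000 → first moment M = |Σ|/6 = 1438.8333
R_c = M/A = 1438.8333/163.6250 = 8.7935 mm
θ = 69° = 1.204277 rad
V = θ·R_c·A = 1.204277·8.7935·163.6250 = 1732.754 mm³

Volume = 1732.754 mm³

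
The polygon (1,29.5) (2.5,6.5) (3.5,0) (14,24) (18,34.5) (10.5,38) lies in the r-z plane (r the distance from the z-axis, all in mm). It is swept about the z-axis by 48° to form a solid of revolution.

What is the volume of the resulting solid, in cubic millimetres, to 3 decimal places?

Volume = 2097.903 mm³

Profile (r,z), 6 vertices: (1,29.5) (2.5,6.5) (3.5,0) (14,24) (18,34.5) (10.5,38)
edge 0: (1,29.5)→(2.5,6.5)  cross = 1·6.5 − 2.5·29.5 = -67.2500; (r_i+r_j)·cross = 3.5·-67.2500 = -235.3750
edge 1: (2.5,6.5)→(3.5,0)  cross = 2.5·0 − 3.5·6.5 = -22.7500; (r_i+r_j)·cross = 6·-22.7500 = -136.5000
edge 2: (3.5,0)→(14,24)  cross = 3.5·24 − 14·0 = 84.0000; (r_i+r_j)·cross = 17.5·84.0000 = 1470.0000
edge 3: (14,24)→(18,34.5)  cross = 14·34.5 − 18·24 = 51.0000; (r_i+r_j)·cross = 32·51.0000 = 1632.0000
edge 4: (18,34.5)→(10.5,38)  cross = 18·38 − 10.5·34.5 = 321.7500; (r_i+r_j)·cross = 28.5·321.7500 = 9169.8750
edge 5: (10.5,38)→(1,29.5)  cross = 10.5·29.5 − 1·38 = 271.7500; (r_i+r_j)·cross = 11.5·271.7500 = 3125.1250
Σcross = 638.5000 → A = |Σcross|/2 = 319.2500 mm²
Σ(r_i+r_j)·cross = 15025.1250 → first moment M = |Σ|/6 = 2504.1875
R_c = M/A = 2504.1875/319.2500 = 7.8440 mm
θ = 48° = 0.837758 rad
V = θ·R_c·A = 0.837758·7.8440·319.2500 = 2097.903 mm³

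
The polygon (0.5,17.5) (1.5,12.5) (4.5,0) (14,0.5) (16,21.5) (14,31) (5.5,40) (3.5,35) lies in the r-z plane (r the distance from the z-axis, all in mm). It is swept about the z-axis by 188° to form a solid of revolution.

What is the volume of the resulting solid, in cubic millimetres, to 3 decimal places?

Volume = 12330.206 mm³

Profile (r,z), 8 vertices: (0.5,17.5) (1.5,12.5) (4.5,0) (14,0.5) (16,21.5) (14,31) (5.5,40) (3.5,35)
edge 0: (0.5,17.5)→(1.5,12.5)  cross = 0.5·12.5 − 1.5·17.5 = -20.0000; (r_i+r_j)·cross = 2·-20.0000 = -40.0000
edge 1: (1.5,12.5)→(4.5,0)  cross = 1.5·0 − 4.5·12.5 = -56.2500; (r_i+r_j)·cross = 6·-56.2500 = -337.5000
edge 2: (4.5,0)→(14,0.5)  cross = 4.5·0.5 − 14·0 = 2.2500; (r_i+r_j)·cross = 18.5·2.2500 = 41.6250
edge 3: (14,0.5)→(16,21.5)  cross = 14·21.5 − 16·0.5 = 293.0000; (r_i+r_j)·cross = 30·293.0000 = 8790.0000
edge 4: (16,21.5)→(14,31)  cross = 16·31 − 14·21.5 = 195.0000; (r_i+r_j)·cross = 30·195.0000 = 5850.0000
edge 5: (14,31)→(5.5,40)  cross = 14·40 − 5.5·31 = 389.5000; (r_i+r_j)·cross = 19.5·389.5000 = 7595.2500
edge 6: (5.5,40)→(3.5,35)  cross = 5.5·35 − 3.5·40 = 52.5000; (r_i+r_j)·cross = 9·52.5000 = 472.5000
edge 7: (3.5,35)→(0.5,17.5)  cross = 3.5·17.5 − 0.5·35 = 43.7500; (r_i+r_j)·cross = 4·43.7500 = 175.0000
Σcross = 899.7500 → A = |Σcross|/2 = 449.8750 mm²
Σ(r_i+r_j)·cross = 22546.8750 → first moment M = |Σ|/6 = 3757.8125
R_c = M/A = 3757.8125/449.8750 = 8.3530 mm
θ = 188° = 3.281219 rad
V = θ·R_c·A = 3.281219·8.3530·449.8750 = 12330.206 mm³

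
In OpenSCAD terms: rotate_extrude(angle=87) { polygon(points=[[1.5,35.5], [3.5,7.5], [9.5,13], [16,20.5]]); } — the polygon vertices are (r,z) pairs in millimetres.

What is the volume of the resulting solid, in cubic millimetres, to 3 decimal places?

Volume = 2066.149 mm³

Profile (r,z), 4 vertices: (1.5,35.5) (3.5,7.5) (9.5,13) (16,20.5)
edge 0: (1.5,35.5)→(3.5,7.5)  cross = 1.5·7.5 − 3.5·35.5 = -113.0000; (r_i+r_j)·cross = 5·-113.0000 = -565.0000
edge 1: (3.5,7.5)→(9.5,13)  cross = 3.5·13 − 9.5·7.5 = -25.7500; (r_i+r_j)·cross = 13·-25.7500 = -334.7500
edge 2: (9.5,13)→(16,20.5)  cross = 9.5·20.5 − 16·13 = -13.2500; (r_i+r_j)·cross = 25.5·-13.2500 = -337.8750
edge 3: (16,20.5)→(1.5,35.5)  cross = 16·35.5 − 1.5·20.5 = 537.2500; (r_i+r_j)·cross = 17.5·537.2500 = 9401.8750
Σcross = 385.2500 → A = |Σcross|/2 = 192.6250 mm²
Σ(r_i+r_j)·cross = 8164.2500 → first moment M = |Σ|/6 = 1360.7083
R_c = M/A = 1360.7083/192.6250 = 7.0640 mm
θ = 87° = 1.518436 rad
V = θ·R_c·A = 1.518436·7.0640·192.6250 = 2066.149 mm³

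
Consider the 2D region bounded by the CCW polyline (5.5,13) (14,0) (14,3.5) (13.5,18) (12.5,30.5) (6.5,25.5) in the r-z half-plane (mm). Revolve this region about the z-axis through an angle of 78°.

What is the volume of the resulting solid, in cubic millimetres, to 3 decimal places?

Profile (r,z), 6 vertices: (5.5,13) (14,0) (14,3.5) (13.5,18) (12.5,30.5) (6.5,25.5)
edge 0: (5.5,13)→(14,0)  cross = 5.5·0 − 14·13 = -182.0000; (r_i+r_j)·cross = 19.5·-182.0000 = -3549.0000
edge 1: (14,0)→(14,3.5)  cross = 14·3.5 − 14·0 = 49.0000; (r_i+r_j)·cross = 28·49.0000 = 1372.0000
edge 2: (14,3.5)→(13.5,18)  cross = 14·18 − 13.5·3.5 = 204.7500; (r_i+r_j)·cross = 27.5·204.7500 = 5630.6250
edge 3: (13.5,18)→(12.5,30.5)  cross = 13.5·30.5 − 12.5·18 = 186.7500; (r_i+r_j)·cross = 26·186.7500 = 4855.5000
edge 4: (12.5,30.5)→(6.5,25.5)  cross = 12.5·25.5 − 6.5·30.5 = 120.5000; (r_i+r_j)·cross = 19·120.5000 = 2289.5000
edge 5: (6.5,25.5)→(5.5,13)  cross = 6.5·13 − 5.5·25.5 = -55.7500; (r_i+r_j)·cross = 12·-55.7500 = -669.0000
Σcross = 323.2500 → A = |Σcross|/2 = 161.6250 mm²
Σ(r_i+r_j)·cross = 9929.6250 → first moment M = |Σ|/6 = 1654.9375
R_c = M/A = 1654.9375/161.6250 = 10.2394 mm
θ = 78° = 1.361357 rad
V = θ·R_c·A = 1.361357·10.2394·161.6250 = 2252.960 mm³

Volume = 2252.960 mm³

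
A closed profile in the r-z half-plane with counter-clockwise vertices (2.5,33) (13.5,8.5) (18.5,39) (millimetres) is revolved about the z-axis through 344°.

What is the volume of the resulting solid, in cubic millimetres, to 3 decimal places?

Profile (r,z), 3 vertices: (2.5,33) (13.5,8.5) (18.5,39)
edge 0: (2.5,33)→(13.5,8.5)  cross = 2.5·8.5 − 13.5·33 = -424.2500; (r_i+r_j)·cross = 16·-424.2500 = -6788.0000
edge 1: (13.5,8.5)→(18.5,39)  cross = 13.5·39 − 18.5·8.5 = 369.2500; (r_i+r_j)·cross = 32·369.2500 = 11816.0000
edge 2: (18.5,39)→(2.5,33)  cross = 18.5·33 − 2.5·39 = 513.0000; (r_i+r_j)·cross = 21·513.0000 = 10773.0000
Σcross = 458.0000 → A = |Σcross|/2 = 229.0000 mm²
Σ(r_i+r_j)·cross = 15801.0000 → first moment M = |Σ|/6 = 2633.5000
R_c = M/A = 2633.5000/229.0000 = 11.5000 mm
θ = 344° = 6.003933 rad
V = θ·R_c·A = 6.003933·11.5000·229.0000 = 15811.357 mm³

Volume = 15811.357 mm³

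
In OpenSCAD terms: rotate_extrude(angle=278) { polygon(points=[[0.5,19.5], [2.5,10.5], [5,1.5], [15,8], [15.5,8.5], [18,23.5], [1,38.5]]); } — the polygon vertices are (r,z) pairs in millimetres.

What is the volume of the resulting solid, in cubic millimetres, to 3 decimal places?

Volume = 15977.990 mm³

Profile (r,z), 7 vertices: (0.5,19.5) (2.5,10.5) (5,1.5) (15,8) (15.5,8.5) (18,23.5) (1,38.5)
edge 0: (0.5,19.5)→(2.5,10.5)  cross = 0.5·10.5 − 2.5·19.5 = -43.5000; (r_i+r_j)·cross = 3·-43.5000 = -130.5000
edge 1: (2.5,10.5)→(5,1.5)  cross = 2.5·1.5 − 5·10.5 = -48.7500; (r_i+r_j)·cross = 7.5·-48.7500 = -365.6250
edge 2: (5,1.5)→(15,8)  cross = 5·8 − 15·1.5 = 17.5000; (r_i+r_j)·cross = 20·17.5000 = 350.0000
edge 3: (15,8)→(15.5,8.5)  cross = 15·8.5 − 15.5·8 = 3.5000; (r_i+r_j)·cross = 30.5·3.5000 = 106.7500
edge 4: (15.5,8.5)→(18,23.5)  cross = 15.5·23.5 − 18·8.5 = 211.2500; (r_i+r_j)·cross = 33.5·211.2500 = 7076.8750
edge 5: (18,23.5)→(1,38.5)  cross = 18·38.5 − 1·23.5 = 669.5000; (r_i+r_j)·cross = 19·669.5000 = 12720.5000
edge 6: (1,38.5)→(0.5,19.5)  cross = 1·19.5 − 0.5·38.5 = 0.2500; (r_i+r_j)·cross = 1.5·0.2500 = 0.3750
Σcross = 809.7500 → A = |Σcross|/2 = 404.8750 mm²
Σ(r_i+r_j)·cross = 19758.3750 → first moment M = |Σ|/6 = 3293.0625
R_c = M/A = 3293.0625/404.8750 = 8.1335 mm
θ = 278° = 4.852015 rad
V = θ·R_c·A = 4.852015·8.1335·404.8750 = 15977.990 mm³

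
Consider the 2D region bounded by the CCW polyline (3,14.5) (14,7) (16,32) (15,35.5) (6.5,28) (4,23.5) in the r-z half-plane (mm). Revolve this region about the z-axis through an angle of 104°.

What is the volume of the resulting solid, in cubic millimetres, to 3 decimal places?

Volume = 4272.618 mm³

Profile (r,z), 6 vertices: (3,14.5) (14,7) (16,32) (15,35.5) (6.5,28) (4,23.5)
edge 0: (3,14.5)→(14,7)  cross = 3·7 − 14·14.5 = -182.0000; (r_i+r_j)·cross = 17·-182.0000 = -3094.0000
edge 1: (14,7)→(16,32)  cross = 14·32 − 16·7 = 336.0000; (r_i+r_j)·cross = 30·336.0000 = 10080.0000
edge 2: (16,32)→(15,35.5)  cross = 16·35.5 − 15·32 = 88.0000; (r_i+r_j)·cross = 31·88.0000 = 2728.0000
edge 3: (15,35.5)→(6.5,28)  cross = 15·28 − 6.5·35.5 = 189.2500; (r_i+r_j)·cross = 21.5·189.2500 = 4068.8750
edge 4: (6.5,28)→(4,23.5)  cross = 6.5·23.5 − 4·28 = 40.7500; (r_i+r_j)·cross = 10.5·40.7500 = 427.8750
edge 5: (4,23.5)→(3,14.5)  cross = 4·14.5 − 3·23.5 = -12.5000; (r_i+r_j)·cross = 7·-12.5000 = -87.5000
Σcross = 459.5000 → A = |Σcross|/2 = 229.7500 mm²
Σ(r_i+r_j)·cross = 14123.2500 → first moment M = |Σ|/6 = 2353.8750
R_c = M/A = 2353.8750/229.7500 = 10.2454 mm
θ = 104° = 1.815142 rad
V = θ·R_c·A = 1.815142·10.2454·229.7500 = 4272.618 mm³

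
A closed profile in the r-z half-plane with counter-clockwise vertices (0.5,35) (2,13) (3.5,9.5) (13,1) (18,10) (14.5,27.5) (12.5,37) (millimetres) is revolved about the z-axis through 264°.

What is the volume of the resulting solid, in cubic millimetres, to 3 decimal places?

Volume = 17826.880 mm³

Profile (r,z), 7 vertices: (0.5,35) (2,13) (3.5,9.5) (13,1) (18,10) (14.5,27.5) (12.5,37)
edge 0: (0.5,35)→(2,13)  cross = 0.5·13 − 2·35 = -63.5000; (r_i+r_j)·cross = 2.5·-63.5000 = -158.7500
edge 1: (2,13)→(3.5,9.5)  cross = 2·9.5 − 3.5·13 = -26.5000; (r_i+r_j)·cross = 5.5·-26.5000 = -145.7500
edge 2: (3.5,9.5)→(13,1)  cross = 3.5·1 − 13·9.5 = -120.0000; (r_i+r_j)·cross = 16.5·-120.0000 = -1980.0000
edge 3: (13,1)→(18,10)  cross = 13·10 − 18·1 = 112.0000; (r_i+r_j)·cross = 31·112.0000 = 3472.0000
edge 4: (18,10)→(14.5,27.5)  cross = 18·27.5 − 14.5·10 = 350.0000; (r_i+r_j)·cross = 32.5·350.0000 = 11375.0000
edge 5: (14.5,27.5)→(12.5,37)  cross = 14.5·37 − 12.5·27.5 = 192.7500; (r_i+r_j)·cross = 27·192.7500 = 5204.2500
edge 6: (12.5,37)→(0.5,35)  cross = 12.5·35 − 0.5·37 = 419.0000; (r_i+r_j)·cross = 13·419.0000 = 5447.0000
Σcross = 863.7500 → A = |Σcross|/2 = 431.8750 mm²
Σ(r_i+r_j)·cross = 23213.7500 → first moment M = |Σ|/6 = 3868.9583
R_c = M/A = 3868.9583/431.8750 = 8.9585 mm
θ = 264° = 4.607669 rad
V = θ·R_c·A = 4.607669·8.9585·431.8750 = 17826.880 mm³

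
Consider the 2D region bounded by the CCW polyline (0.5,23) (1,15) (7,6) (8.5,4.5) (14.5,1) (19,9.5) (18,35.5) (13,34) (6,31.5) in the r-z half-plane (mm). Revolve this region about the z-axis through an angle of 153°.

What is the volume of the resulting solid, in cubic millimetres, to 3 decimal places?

Profile (r,z), 9 vertices: (0.5,23) (1,15) (7,6) (8.5,4.5) (14.5,1) (19,9.5) (18,35.5) (13,34) (6,31.5)
edge 0: (0.5,23)→(1,15)  cross = 0.5·15 − 1·23 = -15.5000; (r_i+r_j)·cross = 1.5·-15.5000 = -23.2500
edge 1: (1,15)→(7,6)  cross = 1·6 − 7·15 = -99.0000; (r_i+r_j)·cross = 8·-99.0000 = -792.0000
edge 2: (7,6)→(8.5,4.5)  cross = 7·4.5 − 8.5·6 = -19.5000; (r_i+r_j)·cross = 15.5·-19.5000 = -302.2500
edge 3: (8.5,4.5)→(14.5,1)  cross = 8.5·1 − 14.5·4.5 = -56.7500; (r_i+r_j)·cross = 23·-56.7500 = -1305.2500
edge 4: (14.5,1)→(19,9.5)  cross = 14.5·9.5 − 19·1 = 118.7500; (r_i+r_j)·cross = 33.5·118.7500 = 3978.1250
edge 5: (19,9.5)→(18,35.5)  cross = 19·35.5 − 18·9.5 = 503.5000; (r_i+r_j)·cross = 37·503.5000 = 18629.5000
edge 6: (18,35.5)→(13,34)  cross = 18·34 − 13·35.5 = 150.5000; (r_i+r_j)·cross = 31·150.5000 = 4665.5000
edge 7: (13,34)→(6,31.5)  cross = 13·31.5 − 6·34 = 205.5000; (r_i+r_j)·cross = 19·205.5000 = 3904.5000
edge 8: (6,31.5)→(0.5,23)  cross = 6·23 − 0.5·31.5 = 122.2500; (r_i+r_j)·cross = 6.5·122.2500 = 794.6250
Σcross = 909.7500 → A = |Σcross|/2 = 454.8750 mm²
Σ(r_i+r_j)·cross = 29549.5000 → first moment M = |Σ|/6 = 4924.9167
R_c = M/A = 4924.9167/454.8750 = 10.8270 mm
θ = 153° = 2.670354 rad
V = θ·R_c·A = 2.670354·10.8270·454.8750 = 13151.270 mm³

Volume = 13151.270 mm³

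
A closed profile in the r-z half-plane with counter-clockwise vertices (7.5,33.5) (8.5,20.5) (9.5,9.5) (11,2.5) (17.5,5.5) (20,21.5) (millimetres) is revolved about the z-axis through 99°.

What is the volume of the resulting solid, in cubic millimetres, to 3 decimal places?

Profile (r,z), 6 vertices: (7.5,33.5) (8.5,20.5) (9.5,9.5) (11,2.5) (17.5,5.5) (20,21.5)
edge 0: (7.5,33.5)→(8.5,20.5)  cross = 7.5·20.5 − 8.5·33.5 = -131.0000; (r_i+r_j)·cross = 16·-131.0000 = -2096.0000
edge 1: (8.5,20.5)→(9.5,9.5)  cross = 8.5·9.5 − 9.5·20.5 = -114.0000; (r_i+r_j)·cross = 18·-114.0000 = -2052.0000
edge 2: (9.5,9.5)→(11,2.5)  cross = 9.5·2.5 − 11·9.5 = -80.7500; (r_i+r_j)·cross = 20.5·-80.7500 = -1655.3750
edge 3: (11,2.5)→(17.5,5.5)  cross = 11·5.5 − 17.5·2.5 = 16.7500; (r_i+r_j)·cross = 28.5·16.7500 = 477.3750
edge 4: (17.5,5.5)→(20,21.5)  cross = 17.5·21.5 − 20·5.5 = 266.2500; (r_i+r_j)·cross = 37.5·266.2500 = 9984.3750
edge 5: (20,21.5)→(7.5,33.5)  cross = 20·33.5 − 7.5·21.5 = 508.7500; (r_i+r_j)·cross = 27.5·508.7500 = 13990.6250
Σcross = 466.0000 → A = |Σcross|/2 = 233.0000 mm²
Σ(r_i+r_j)·cross = 18649.0000 → first moment M = |Σ|/6 = 3108.1667
R_c = M/A = 3108.1667/233.0000 = 13.3398 mm
θ = 99° = 1.727876 rad
V = θ·R_c·A = 1.727876·13.3398·233.0000 = 5370.526 mm³

Volume = 5370.526 mm³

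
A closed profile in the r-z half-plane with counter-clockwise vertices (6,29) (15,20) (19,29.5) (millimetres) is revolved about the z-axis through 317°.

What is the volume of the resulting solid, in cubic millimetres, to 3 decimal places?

Profile (r,z), 3 vertices: (6,29) (15,20) (19,29.5)
edge 0: (6,29)→(15,20)  cross = 6·20 − 15·29 = -315.0000; (r_i+r_j)·cross = 21·-315.0000 = -6615.0000
edge 1: (15,20)→(19,29.5)  cross = 15·29.5 − 19·20 = 62.5000; (r_i+r_j)·cross = 34·62.5000 = 2125.0000
edge 2: (19,29.5)→(6,29)  cross = 19·29 − 6·29.5 = 374.0000; (r_i+r_j)·cross = 25·374.0000 = 9350.0000
Σcross = 121.5000 → A = |Σcross|/2 = 60.7500 mm²
Σ(r_i+r_j)·cross = 4860.0000 → first moment M = |Σ|/6 = 810.0000
R_c = M/A = 810.0000/60.7500 = 13.3333 mm
θ = 317° = 5.532694 rad
V = θ·R_c·A = 5.532694·13.3333·60.7500 = 4481.482 mm³

Volume = 4481.482 mm³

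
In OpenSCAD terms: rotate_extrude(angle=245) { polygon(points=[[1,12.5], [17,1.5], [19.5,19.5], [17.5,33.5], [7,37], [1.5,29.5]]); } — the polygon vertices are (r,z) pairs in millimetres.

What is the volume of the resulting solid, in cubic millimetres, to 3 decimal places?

Volume = 21489.501 mm³

Profile (r,z), 6 vertices: (1,12.5) (17,1.5) (19.5,19.5) (17.5,33.5) (7,37) (1.5,29.5)
edge 0: (1,12.5)→(17,1.5)  cross = 1·1.5 − 17·12.5 = -211.0000; (r_i+r_j)·cross = 18·-211.0000 = -3798.0000
edge 1: (17,1.5)→(19.5,19.5)  cross = 17·19.5 − 19.5·1.5 = 302.2500; (r_i+r_j)·cross = 36.5·302.2500 = 11032.1250
edge 2: (19.5,19.5)→(17.5,33.5)  cross = 19.5·33.5 − 17.5·19.5 = 312.0000; (r_i+r_j)·cross = 37·312.0000 = 11544.0000
edge 3: (17.5,33.5)→(7,37)  cross = 17.5·37 − 7·33.5 = 413.0000; (r_i+r_j)·cross = 24.5·413.0000 = 10118.5000
edge 4: (7,37)→(1.5,29.5)  cross = 7·29.5 − 1.5·37 = 151.0000; (r_i+r_j)·cross = 8.5·151.0000 = 1283.5000
edge 5: (1.5,29.5)→(1,12.5)  cross = 1.5·12.5 − 1·29.5 = -10.7500; (r_i+r_j)·cross = 2.5·-10.7500 = -26.8750
Σcross = 956.5000 → A = |Σcross|/2 = 478.2500 mm²
Σ(r_i+r_j)·cross = 30153.2500 → first moment M = |Σ|/6 = 5025.5417
R_c = M/A = 5025.5417/478.2500 = 10.5082 mm
θ = 245° = 4.276057 rad
V = θ·R_c·A = 4.276057·10.5082·478.2500 = 21489.501 mm³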